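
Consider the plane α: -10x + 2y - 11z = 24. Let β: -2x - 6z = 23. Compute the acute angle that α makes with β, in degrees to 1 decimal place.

25.0

cos θ = |n₁·n₂| / (|n₁||n₂|) = |86| / (√225 · √40).
θ = arccos(0.90652) ≈ 25.0°.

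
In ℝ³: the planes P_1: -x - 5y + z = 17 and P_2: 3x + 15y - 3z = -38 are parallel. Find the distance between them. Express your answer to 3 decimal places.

Rescale P_2 by 1/(-3): -x - 5y + z = 38/3. Then distance = |17 − (38/3)| / √27 ≈ 0.834.

0.834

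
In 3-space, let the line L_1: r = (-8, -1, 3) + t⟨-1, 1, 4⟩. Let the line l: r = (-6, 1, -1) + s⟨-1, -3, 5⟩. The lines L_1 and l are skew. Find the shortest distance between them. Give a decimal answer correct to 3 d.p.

1.143

Common perpendicular direction n = (-1, 1, 4) × (-1, -3, 5) = (17, 1, 4).
With w = (-6, 1, -1) − (-8, -1, 3) = (2, 2, -4), w · n = 20.
Distance = |w · n| / |n| = |20| / √306 ≈ 1.143.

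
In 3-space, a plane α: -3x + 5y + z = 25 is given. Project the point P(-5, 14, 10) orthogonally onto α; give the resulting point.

(1, 4, 8)

Foot = P − λn with λ = (n·P − d)/|n|² = (95 − 25)/35 = 2.
Foot = (-5, 14, 10) − 2·(-3, 5, 1) = (1, 4, 8).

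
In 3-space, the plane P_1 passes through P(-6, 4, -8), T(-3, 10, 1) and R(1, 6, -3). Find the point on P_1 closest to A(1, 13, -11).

(-1, 5, -5)

PT = (3, 6, 9), PR = (7, 2, 5); a normal to P_1 is PT × PR = (12, 48, -36).
Using P: P_1 has equation 12x + 48y - 36z = 408.
Foot = A − λn with λ = (n·A − d)/|n|² = (1032 − 408)/3744 = 1/6.
Foot = (1, 13, -11) − (1/6)·(12, 48, -36) = (-1, 5, -5).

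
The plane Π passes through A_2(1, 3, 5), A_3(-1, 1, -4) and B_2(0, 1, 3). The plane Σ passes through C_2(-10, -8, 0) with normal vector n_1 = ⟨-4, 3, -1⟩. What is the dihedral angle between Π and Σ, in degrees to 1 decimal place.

25.6

A_2A_3 = (-2, -2, -9), A_2B_2 = (-1, -2, -2); a normal to Π is A_2A_3 × A_2B_2 = (-14, 5, 2).
Using A_2: Π has equation -14x + 5y + 2z = 11.
Σ: n_1·r = n_1·C_2 gives -4x + 3y - z = 16.
cos θ = |n₁·n₂| / (|n₁||n₂|) = |69| / (√225 · √26).
θ = arccos(0.90213) ≈ 25.6°.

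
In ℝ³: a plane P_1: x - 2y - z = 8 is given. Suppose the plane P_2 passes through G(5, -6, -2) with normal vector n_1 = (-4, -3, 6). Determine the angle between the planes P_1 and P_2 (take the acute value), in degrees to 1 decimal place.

P_2: n_1·r = n_1·G gives -4x - 3y + 6z = -14.
cos θ = |n₁·n₂| / (|n₁||n₂|) = |-4| / (√6 · √61).
θ = arccos(0.20908) ≈ 77.9°.

77.9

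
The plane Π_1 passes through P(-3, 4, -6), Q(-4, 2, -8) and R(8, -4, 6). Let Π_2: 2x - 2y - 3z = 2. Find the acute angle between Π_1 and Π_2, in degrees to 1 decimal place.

44.5

PQ = (-1, -2, -2), PR = (11, -8, 12); a normal to Π_1 is PQ × PR = (-40, -10, 30).
Using P: Π_1 has equation -40x - 10y + 30z = -100.
cos θ = |n₁·n₂| / (|n₁||n₂|) = |-150| / (√2600 · √17).
θ = arccos(0.71348) ≈ 44.5°.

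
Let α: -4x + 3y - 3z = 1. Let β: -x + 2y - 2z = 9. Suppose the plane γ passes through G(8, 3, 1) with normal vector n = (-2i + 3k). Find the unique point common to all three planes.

γ: n·r = n·G gives -2x + 3z = -13.
Solving the 3×3 linear system -4x + 3y - 3z = 1, -x + 2y - 2z = 9, -2x + 3z = -13 (e.g. by elimination or Cramer's rule, determinant = -15) gives (5, 6, -1).

(5, 6, -1)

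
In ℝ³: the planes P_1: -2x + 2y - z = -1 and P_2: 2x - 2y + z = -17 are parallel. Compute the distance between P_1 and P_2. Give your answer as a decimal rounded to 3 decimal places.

6.000

Rescale P_2 by 1/(-1): -2x + 2y - z = 17. Then distance = |-1 − 17| / √9 ≈ 6.000.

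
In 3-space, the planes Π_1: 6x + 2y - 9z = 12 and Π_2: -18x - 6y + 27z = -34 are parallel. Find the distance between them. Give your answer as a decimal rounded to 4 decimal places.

Rescale Π_2 by 1/(-3): 6x + 2y - 9z = 34/3. Then distance = |12 − (34/3)| / √121 ≈ 0.0606.

0.0606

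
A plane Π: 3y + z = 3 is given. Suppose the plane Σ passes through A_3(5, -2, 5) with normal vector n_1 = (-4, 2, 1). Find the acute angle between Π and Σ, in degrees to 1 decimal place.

61.1

Σ: n_1·r = n_1·A_3 gives -4x + 2y + z = -19.
cos θ = |n₁·n₂| / (|n₁||n₂|) = |7| / (√10 · √21).
θ = arccos(0.48305) ≈ 61.1°.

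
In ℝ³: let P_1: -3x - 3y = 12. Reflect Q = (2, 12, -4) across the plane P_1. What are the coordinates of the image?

λ = (n·Q − d)/|n|² = (-42 − 12)/18 = -3.
Reflection = Q − 2λn = (2, 12, -4) − (-6)·(-3, -3, 0) = (-16, -6, -4).

(-16, -6, -4)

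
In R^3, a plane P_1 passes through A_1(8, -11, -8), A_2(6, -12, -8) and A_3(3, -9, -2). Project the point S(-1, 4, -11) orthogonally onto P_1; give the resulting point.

A_1A_2 = (-2, -1, 0), A_1A_3 = (-5, 2, 6); a normal to P_1 is A_1A_2 × A_1A_3 = (-6, 12, -9).
Using A_1: P_1 has equation -6x + 12y - 9z = -108.
Foot = S − λn with λ = (n·S − d)/|n|² = (153 − (-108))/261 = 1.
Foot = (-1, 4, -11) − 1·(-6, 12, -9) = (5, -8, -2).

(5, -8, -2)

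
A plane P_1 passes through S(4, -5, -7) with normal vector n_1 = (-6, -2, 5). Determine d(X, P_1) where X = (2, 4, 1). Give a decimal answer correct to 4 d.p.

4.2172

P_1: n_1·r = n_1·S gives -6x - 2y + 5z = -49.
n·X − d = (-6)·(2) + (-2)·(4) + (5)·(1) − (-49) = 34; |n| = √65.
Distance = |34| / √65 = 34/√65 ≈ 4.2172.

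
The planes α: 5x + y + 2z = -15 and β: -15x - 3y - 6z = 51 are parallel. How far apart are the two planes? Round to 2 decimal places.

Rescale β by 1/(-3): 5x + y + 2z = -17. Then distance = |-15 − (-17)| / √30 ≈ 0.37.

0.37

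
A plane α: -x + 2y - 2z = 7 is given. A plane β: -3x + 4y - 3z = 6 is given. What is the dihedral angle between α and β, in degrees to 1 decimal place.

cos θ = |n₁·n₂| / (|n₁||n₂|) = |17| / (√9 · √34).
θ = arccos(0.97183) ≈ 13.6°.

13.6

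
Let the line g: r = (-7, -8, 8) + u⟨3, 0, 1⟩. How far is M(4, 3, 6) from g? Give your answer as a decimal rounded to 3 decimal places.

12.243

Taking (-7, -8, 8) on g with direction v = (3, 0, 1): w = M − (-7, -8, 8) = (11, 11, -2), and w × v = (11, -17, -33).
Distance = |w × v| / |v| = √1499 / √10 ≈ 12.243.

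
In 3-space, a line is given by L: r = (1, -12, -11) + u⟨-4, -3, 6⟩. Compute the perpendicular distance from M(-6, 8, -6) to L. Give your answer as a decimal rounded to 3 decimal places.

21.770

Taking (1, -12, -11) on L with direction v = (-4, -3, 6): w = M − (1, -12, -11) = (-7, 20, 5), and w × v = (135, 22, 101).
Distance = |w × v| / |v| = √28910 / √61 ≈ 21.770.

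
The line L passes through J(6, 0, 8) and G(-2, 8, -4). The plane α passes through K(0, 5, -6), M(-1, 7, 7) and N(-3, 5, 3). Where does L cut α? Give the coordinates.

(0, 6, -1)

A direction vector for L is G − J = (-8, 8, -12).
KM = (-1, 2, 13), KN = (-3, 0, 9); a normal to α is KM × KN = (18, -30, 6).
Using K: α has equation 18x - 30y + 6z = -186.
Substitute r = (6, 0, 8) + t(-8, 8, -12) into the plane: 156 + (-456)t = -186, so t = 3/4.
Intersection: (6, 0, 8) + (3/4)·(-8, 8, -12) = (0, 6, -1).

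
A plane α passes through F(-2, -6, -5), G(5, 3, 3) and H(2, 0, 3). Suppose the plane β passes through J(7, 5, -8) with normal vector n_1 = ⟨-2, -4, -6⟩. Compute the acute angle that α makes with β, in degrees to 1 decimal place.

87.3

FG = (7, 9, 8), FH = (4, 6, 8); a normal to α is FG × FH = (24, -24, 6).
Using F: α has equation 24x - 24y + 6z = 66.
β: n_1·r = n_1·J gives -2x - 4y - 6z = 14.
cos θ = |n₁·n₂| / (|n₁||n₂|) = |12| / (√1188 · √56).
θ = arccos(0.04652) ≈ 87.3°.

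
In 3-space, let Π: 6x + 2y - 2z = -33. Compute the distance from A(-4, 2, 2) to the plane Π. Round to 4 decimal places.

1.3568

n·A − d = (6)·(-4) + (2)·(2) + (-2)·(2) − (-33) = 9; |n| = √44.
Distance = |9| / √44 = 9/√44 ≈ 1.3568.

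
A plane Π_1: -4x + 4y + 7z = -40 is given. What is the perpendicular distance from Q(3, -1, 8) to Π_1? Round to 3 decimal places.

n·Q − d = (-4)·(3) + (4)·(-1) + (7)·(8) − (-40) = 80; |n| = √81.
Distance = |80| / √81 = 80/√81 ≈ 8.889.

8.889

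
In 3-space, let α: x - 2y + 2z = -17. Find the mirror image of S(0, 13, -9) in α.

λ = (n·S − d)/|n|² = (-44 − (-17))/9 = -3.
Reflection = S − 2λn = (0, 13, -9) − (-6)·(1, -2, 2) = (6, 1, 3).

(6, 1, 3)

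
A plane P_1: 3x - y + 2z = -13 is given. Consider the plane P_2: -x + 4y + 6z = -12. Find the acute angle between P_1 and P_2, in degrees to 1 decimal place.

cos θ = |n₁·n₂| / (|n₁||n₂|) = |5| / (√14 · √53).
θ = arccos(0.18356) ≈ 79.4°.

79.4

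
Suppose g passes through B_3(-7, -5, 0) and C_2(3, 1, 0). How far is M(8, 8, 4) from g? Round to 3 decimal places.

A direction vector for g is C_2 − B_3 = (10, 6, 0).
Taking (-7, -5, 0) on g with direction v = (10, 6, 0): w = M − (-7, -5, 0) = (15, 13, 4), and w × v = (-24, 40, -40).
Distance = |w × v| / |v| = √3776 / √136 ≈ 5.269.

5.269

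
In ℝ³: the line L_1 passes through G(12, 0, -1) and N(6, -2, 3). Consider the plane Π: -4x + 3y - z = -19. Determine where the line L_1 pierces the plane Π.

A direction vector for L_1 is N − G = (-6, -2, 4).
Substitute r = (12, 0, -1) + t(-6, -2, 4) into the plane: -47 + 14t = -19, so t = 2.
Intersection: (12, 0, -1) + 2·(-6, -2, 4) = (0, -4, 7).

(0, -4, 7)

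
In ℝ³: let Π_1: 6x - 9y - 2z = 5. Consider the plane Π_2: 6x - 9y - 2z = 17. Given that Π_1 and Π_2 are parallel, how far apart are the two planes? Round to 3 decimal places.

Same normal n = (6, -9, -2) with |n| = √121; distance = |5 − 17| / |n| = 12/√121 ≈ 1.091.

1.091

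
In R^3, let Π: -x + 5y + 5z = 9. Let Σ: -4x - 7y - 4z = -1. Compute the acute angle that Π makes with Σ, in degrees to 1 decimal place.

cos θ = |n₁·n₂| / (|n₁||n₂|) = |-51| / (√51 · √81).
θ = arccos(0.79349) ≈ 37.5°.

37.5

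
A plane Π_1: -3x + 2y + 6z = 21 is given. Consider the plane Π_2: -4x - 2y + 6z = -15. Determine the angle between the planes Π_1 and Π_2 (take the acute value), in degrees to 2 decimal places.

cos θ = |n₁·n₂| / (|n₁||n₂|) = |44| / (√49 · √56).
θ = arccos(0.83996) ≈ 32.86°.

32.86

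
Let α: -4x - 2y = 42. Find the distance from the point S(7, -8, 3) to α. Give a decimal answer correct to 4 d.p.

n·S − d = (-4)·(7) + (-2)·(-8) + (0)·(3) − 42 = -54; |n| = √20.
Distance = |-54| / √20 = 54/√20 ≈ 12.0748.

12.0748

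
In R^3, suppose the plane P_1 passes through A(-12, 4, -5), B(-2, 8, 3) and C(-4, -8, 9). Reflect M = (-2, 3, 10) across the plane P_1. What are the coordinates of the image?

AB = (10, 4, 8), AC = (8, -12, 14); a normal to P_1 is AB × AC = (152, -76, -152).
Using A: P_1 has equation 152x - 76y - 152z = -1368.
λ = (n·M − d)/|n|² = (-2052 − (-1368))/51984 = -1/76.
Reflection = M − 2λn = (-2, 3, 10) − (-1/38)·(152, -76, -152) = (2, 1, 6).

(2, 1, 6)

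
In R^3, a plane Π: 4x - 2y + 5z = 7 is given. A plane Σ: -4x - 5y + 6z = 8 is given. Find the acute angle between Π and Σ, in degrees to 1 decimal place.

cos θ = |n₁·n₂| / (|n₁||n₂|) = |24| / (√45 · √77).
θ = arccos(0.40772) ≈ 65.9°.

65.9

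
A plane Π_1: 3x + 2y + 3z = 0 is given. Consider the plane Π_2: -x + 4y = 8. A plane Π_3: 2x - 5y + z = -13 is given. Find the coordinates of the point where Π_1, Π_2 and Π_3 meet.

(4, 3, -6)

Solving the 3×3 linear system 3x + 2y + 3z = 0, -x + 4y = 8, 2x - 5y + z = -13 (e.g. by elimination or Cramer's rule, determinant = 5) gives (4, 3, -6).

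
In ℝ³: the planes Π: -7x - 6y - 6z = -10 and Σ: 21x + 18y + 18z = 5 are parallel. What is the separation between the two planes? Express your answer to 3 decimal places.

Rescale Σ by 1/(-3): -7x - 6y - 6z = -5/3. Then distance = |-10 − (-5/3)| / √121 ≈ 0.758.

0.758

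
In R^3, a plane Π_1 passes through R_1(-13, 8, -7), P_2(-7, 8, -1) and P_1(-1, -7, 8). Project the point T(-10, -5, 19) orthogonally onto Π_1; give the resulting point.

R_1P_2 = (6, 0, 6), R_1P_1 = (12, -15, 15); a normal to Π_1 is R_1P_2 × R_1P_1 = (90, -18, -90).
Using R_1: Π_1 has equation 90x - 18y - 90z = -684.
Foot = T − λn with λ = (n·T − d)/|n|² = (-2520 − (-684))/16524 = -1/9.
Foot = (-10, -5, 19) − (-1/9)·(90, -18, -90) = (0, -7, 9).

(0, -7, 9)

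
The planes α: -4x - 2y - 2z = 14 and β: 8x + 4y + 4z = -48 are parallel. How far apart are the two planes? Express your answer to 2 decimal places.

2.04

Rescale β by 1/(-2): -4x - 2y - 2z = 24. Then distance = |14 − 24| / √24 ≈ 2.04.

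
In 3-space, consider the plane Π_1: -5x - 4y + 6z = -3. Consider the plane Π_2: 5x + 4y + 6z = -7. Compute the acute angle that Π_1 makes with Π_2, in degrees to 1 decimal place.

86.3

cos θ = |n₁·n₂| / (|n₁||n₂|) = |-5| / (√77 · √77).
θ = arccos(0.06494) ≈ 86.3°.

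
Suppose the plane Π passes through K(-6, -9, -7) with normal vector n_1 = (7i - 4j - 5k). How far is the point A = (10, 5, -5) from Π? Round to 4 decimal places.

Π: n_1·r = n_1·K gives 7x - 4y - 5z = 29.
n·A − d = (7)·(10) + (-4)·(5) + (-5)·(-5) − 29 = 46; |n| = √90.
Distance = |46| / √90 = 46/√90 ≈ 4.8488.

4.8488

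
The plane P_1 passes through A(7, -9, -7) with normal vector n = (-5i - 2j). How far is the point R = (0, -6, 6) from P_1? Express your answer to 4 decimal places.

5.3852

P_1: n·r = n·A gives -5x - 2y = -17.
n·R − d = (-5)·(0) + (-2)·(-6) + (0)·(6) − (-17) = 29; |n| = √29.
Distance = |29| / √29 = 29/√29 ≈ 5.3852.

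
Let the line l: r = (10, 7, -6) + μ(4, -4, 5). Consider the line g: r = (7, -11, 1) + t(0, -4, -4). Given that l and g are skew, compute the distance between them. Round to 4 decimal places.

11.9472

Common perpendicular direction n = (4, -4, 5) × (0, -4, -4) = (36, 16, -16).
With w = (7, -11, 1) − (10, 7, -6) = (-3, -18, 7), w · n = -508.
Distance = |w · n| / |n| = |-508| / √1808 ≈ 11.9472.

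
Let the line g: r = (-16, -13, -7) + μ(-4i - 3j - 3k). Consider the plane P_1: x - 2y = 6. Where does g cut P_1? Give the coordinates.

(-8, -7, -1)

Substitute r = (-16, -13, -7) + t(-4, -3, -3) into the plane: 10 + 2t = 6, so t = -2.
Intersection: (-16, -13, -7) + (-2)·(-4, -3, -3) = (-8, -7, -1).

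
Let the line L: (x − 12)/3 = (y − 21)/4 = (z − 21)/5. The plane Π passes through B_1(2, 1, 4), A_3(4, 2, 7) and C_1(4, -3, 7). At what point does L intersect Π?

L has direction (3, 4, 5) through (12, 21, 21).
B_1A_3 = (2, 1, 3), B_1C_1 = (2, -4, 3); a normal to Π is B_1A_3 × B_1C_1 = (15, 0, -10).
Using B_1: Π has equation 15x - 10z = -10.
Substitute r = (12, 21, 21) + t(3, 4, 5) into the plane: -30 + (-5)t = -10, so t = -4.
Intersection: (12, 21, 21) + (-4)·(3, 4, 5) = (0, 5, 1).

(0, 5, 1)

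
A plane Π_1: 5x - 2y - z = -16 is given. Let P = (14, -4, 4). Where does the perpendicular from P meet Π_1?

Foot = P − λn with λ = (n·P − d)/|n|² = (74 − (-16))/30 = 3.
Foot = (14, -4, 4) − 3·(5, -2, -1) = (-1, 2, 7).

(-1, 2, 7)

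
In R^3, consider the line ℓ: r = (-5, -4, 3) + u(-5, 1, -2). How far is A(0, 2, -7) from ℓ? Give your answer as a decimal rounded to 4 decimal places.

12.6873

Taking (-5, -4, 3) on ℓ with direction v = (-5, 1, -2): w = A − (-5, -4, 3) = (5, 6, -10), and w × v = (-2, 60, 35).
Distance = |w × v| / |v| = √4829 / √30 ≈ 12.6873.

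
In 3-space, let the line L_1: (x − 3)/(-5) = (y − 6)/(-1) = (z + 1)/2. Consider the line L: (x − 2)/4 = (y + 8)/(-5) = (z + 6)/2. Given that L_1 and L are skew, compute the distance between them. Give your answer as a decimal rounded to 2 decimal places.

11.55

L_1 has direction (-5, -1, 2) through (3, 6, -1).
L has direction (4, -5, 2) through (2, -8, -6).
Common perpendicular direction n = (-5, -1, 2) × (4, -5, 2) = (8, 18, 29).
With w = (2, -8, -6) − (3, 6, -1) = (-1, -14, -5), w · n = -405.
Distance = |w · n| / |n| = |-405| / √1229 ≈ 11.55.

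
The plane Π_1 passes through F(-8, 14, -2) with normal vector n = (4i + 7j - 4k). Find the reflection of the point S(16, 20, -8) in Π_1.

(0, -8, 8)

Π_1: n·r = n·F gives 4x + 7y - 4z = 74.
λ = (n·S − d)/|n|² = (236 − 74)/81 = 2.
Reflection = S − 2λn = (16, 20, -8) − 4·(4, 7, -4) = (0, -8, 8).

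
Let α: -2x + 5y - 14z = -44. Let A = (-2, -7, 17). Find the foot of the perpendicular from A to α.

Foot = A − λn with λ = (n·A − d)/|n|² = (-269 − (-44))/225 = -1.
Foot = (-2, -7, 17) − (-1)·(-2, 5, -14) = (-4, -2, 3).

(-4, -2, 3)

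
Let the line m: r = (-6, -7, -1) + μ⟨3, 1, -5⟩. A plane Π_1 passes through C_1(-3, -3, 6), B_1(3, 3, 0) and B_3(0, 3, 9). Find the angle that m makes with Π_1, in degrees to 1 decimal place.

C_1B_1 = (6, 6, -6), C_1B_3 = (3, 6, 3); a normal to Π_1 is C_1B_1 × C_1B_3 = (54, -36, 18).
Using C_1: Π_1 has equation 54x - 36y + 18z = 54.
sin θ = |n·v| / (|n||v|) = |36| / (√4536 · √35) = 0.09035.
θ ≈ 5.2°.

5.2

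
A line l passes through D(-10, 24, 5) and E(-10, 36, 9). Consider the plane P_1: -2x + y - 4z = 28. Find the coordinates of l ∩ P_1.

(-10, 12, 1)

A direction vector for l is E − D = (0, 12, 4).
Substitute r = (-10, 24, 5) + t(0, 12, 4) into the plane: 24 + (-4)t = 28, so t = -1.
Intersection: (-10, 24, 5) + (-1)·(0, 12, 4) = (-10, 12, 1).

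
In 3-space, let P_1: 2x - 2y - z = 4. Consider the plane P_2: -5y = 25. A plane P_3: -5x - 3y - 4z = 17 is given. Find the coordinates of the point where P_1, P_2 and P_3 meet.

Solving the 3×3 linear system 2x - 2y - z = 4, -5y = 25, -5x - 3y - 4z = 17 (e.g. by elimination or Cramer's rule, determinant = 65) gives (-2, -5, 2).

(-2, -5, 2)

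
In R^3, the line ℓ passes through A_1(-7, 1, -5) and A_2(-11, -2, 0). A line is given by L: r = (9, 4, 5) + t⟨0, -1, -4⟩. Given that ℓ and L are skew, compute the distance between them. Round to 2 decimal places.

A direction vector for ℓ is A_2 − A_1 = (-4, -3, 5).
Common perpendicular direction n = (-4, -3, 5) × (0, -1, -4) = (17, -16, 4).
With w = (9, 4, 5) − (-7, 1, -5) = (16, 3, 10), w · n = 264.
Distance = |w · n| / |n| = |264| / √561 ≈ 11.15.

11.15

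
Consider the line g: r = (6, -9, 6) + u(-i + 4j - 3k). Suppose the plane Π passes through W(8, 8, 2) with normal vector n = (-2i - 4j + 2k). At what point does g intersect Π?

Π: n·r = n·W gives -2x - 4y + 2z = -44.
Substitute r = (6, -9, 6) + t(-1, 4, -3) into the plane: 36 + (-20)t = -44, so t = 4.
Intersection: (6, -9, 6) + 4·(-1, 4, -3) = (2, 7, -6).

(2, 7, -6)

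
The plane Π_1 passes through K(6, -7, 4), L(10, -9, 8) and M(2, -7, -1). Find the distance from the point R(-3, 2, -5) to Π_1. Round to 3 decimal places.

1.342

KL = (4, -2, 4), KM = (-4, 0, -5); a normal to Π_1 is KL × KM = (10, 4, -8).
Using K: Π_1 has equation 10x + 4y - 8z = 0.
n·R − d = (10)·(-3) + (4)·(2) + (-8)·(-5) − 0 = 18; |n| = √180.
Distance = |18| / √180 = 18/√180 ≈ 1.342.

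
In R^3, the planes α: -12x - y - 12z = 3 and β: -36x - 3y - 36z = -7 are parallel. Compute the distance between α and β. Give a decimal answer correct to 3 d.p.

Rescale β by 1/3: -12x - y - 12z = -7/3. Then distance = |3 − (-7/3)| / √289 ≈ 0.314.

0.314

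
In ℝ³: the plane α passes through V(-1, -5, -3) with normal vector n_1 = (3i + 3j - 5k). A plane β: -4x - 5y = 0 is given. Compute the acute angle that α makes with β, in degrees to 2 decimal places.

α: n_1·r = n_1·V gives 3x + 3y - 5z = -3.
cos θ = |n₁·n₂| / (|n₁||n₂|) = |-27| / (√43 · √41).
θ = arccos(0.64304) ≈ 49.98°.

49.98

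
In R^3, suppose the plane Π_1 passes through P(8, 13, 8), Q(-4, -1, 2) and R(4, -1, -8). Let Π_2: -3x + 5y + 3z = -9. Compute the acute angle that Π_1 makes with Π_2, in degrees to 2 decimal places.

PQ = (-12, -14, -6), PR = (-4, -14, -16); a normal to Π_1 is PQ × PR = (140, -168, 112).
Using P: Π_1 has equation 140x - 168y + 112z = -168.
cos θ = |n₁·n₂| / (|n₁||n₂|) = |-924| / (√60368 · √43).
θ = arccos(0.57350) ≈ 55.01°.

55.01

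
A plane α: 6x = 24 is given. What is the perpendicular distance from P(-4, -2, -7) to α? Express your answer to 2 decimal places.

8.00

n·P − d = (6)·(-4) + (0)·(-2) + (0)·(-7) − 24 = -48; |n| = √36.
Distance = |-48| / √36 = 48/√36 ≈ 8.00.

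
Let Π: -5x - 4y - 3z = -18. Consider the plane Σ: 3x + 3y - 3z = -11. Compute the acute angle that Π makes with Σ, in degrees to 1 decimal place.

cos θ = |n₁·n₂| / (|n₁||n₂|) = |-18| / (√50 · √27).
θ = arccos(0.48990) ≈ 60.7°.

60.7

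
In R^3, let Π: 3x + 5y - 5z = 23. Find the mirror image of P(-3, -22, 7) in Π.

(15, 8, -23)

λ = (n·P − d)/|n|² = (-154 − 23)/59 = -3.
Reflection = P − 2λn = (-3, -22, 7) − (-6)·(3, 5, -5) = (15, 8, -23).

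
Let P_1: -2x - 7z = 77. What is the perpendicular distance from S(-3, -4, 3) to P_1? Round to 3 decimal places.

12.637

n·S − d = (-2)·(-3) + (0)·(-4) + (-7)·(3) − 77 = -92; |n| = √53.
Distance = |-92| / √53 = 92/√53 ≈ 12.637.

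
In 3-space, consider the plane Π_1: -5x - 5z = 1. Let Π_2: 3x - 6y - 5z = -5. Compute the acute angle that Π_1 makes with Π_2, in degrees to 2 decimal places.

cos θ = |n₁·n₂| / (|n₁||n₂|) = |10| / (√50 · √70).
θ = arccos(0.16903) ≈ 80.27°.

80.27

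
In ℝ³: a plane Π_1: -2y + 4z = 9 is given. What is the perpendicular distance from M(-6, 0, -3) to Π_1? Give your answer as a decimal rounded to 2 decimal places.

n·M − d = (0)·(-6) + (-2)·(0) + (4)·(-3) − 9 = -21; |n| = √20.
Distance = |-21| / √20 = 21/√20 ≈ 4.70.

4.70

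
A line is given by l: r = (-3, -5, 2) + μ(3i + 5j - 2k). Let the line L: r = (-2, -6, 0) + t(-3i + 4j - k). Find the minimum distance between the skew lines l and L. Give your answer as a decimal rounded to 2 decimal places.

Common perpendicular direction n = (3, 5, -2) × (-3, 4, -1) = (3, 9, 27).
With w = (-2, -6, 0) − (-3, -5, 2) = (1, -1, -2), w · n = -60.
Distance = |w · n| / |n| = |-60| / √819 ≈ 2.10.

2.10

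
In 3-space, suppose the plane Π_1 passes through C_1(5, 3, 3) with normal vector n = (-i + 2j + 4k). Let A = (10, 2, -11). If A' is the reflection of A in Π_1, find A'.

(4, 14, 13)

Π_1: n·r = n·C_1 gives -x + 2y + 4z = 13.
λ = (n·A − d)/|n|² = (-50 − 13)/21 = -3.
Reflection = A − 2λn = (10, 2, -11) − (-6)·(-1, 2, 4) = (4, 14, 13).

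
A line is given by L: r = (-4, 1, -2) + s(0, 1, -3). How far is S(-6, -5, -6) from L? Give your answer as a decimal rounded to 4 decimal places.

Taking (-4, 1, -2) on L with direction v = (0, 1, -3): w = S − (-4, 1, -2) = (-2, -6, -4), and w × v = (22, -6, -2).
Distance = |w × v| / |v| = √524 / √10 ≈ 7.2388.

7.2388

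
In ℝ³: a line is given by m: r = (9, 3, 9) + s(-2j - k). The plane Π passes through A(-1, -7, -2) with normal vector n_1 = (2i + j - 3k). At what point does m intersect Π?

Π: n_1·r = n_1·A gives 2x + y - 3z = -3.
Substitute r = (9, 3, 9) + t(0, -2, -1) into the plane: -6 + 1t = -3, so t = 3.
Intersection: (9, 3, 9) + 3·(0, -2, -1) = (9, -3, 6).

(9, -3, 6)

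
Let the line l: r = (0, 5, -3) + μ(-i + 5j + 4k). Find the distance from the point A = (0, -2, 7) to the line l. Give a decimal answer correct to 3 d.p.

12.182

Taking (0, 5, -3) on l with direction v = (-1, 5, 4): w = A − (0, 5, -3) = (0, -7, 10), and w × v = (-78, -10, -7).
Distance = |w × v| / |v| = √6233 / √42 ≈ 12.182.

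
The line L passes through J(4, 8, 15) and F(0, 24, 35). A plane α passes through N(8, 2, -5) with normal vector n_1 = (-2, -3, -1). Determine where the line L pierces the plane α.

A direction vector for L is F − J = (-4, 16, 20).
α: n_1·r = n_1·N gives -2x - 3y - z = -17.
Substitute r = (4, 8, 15) + t(-4, 16, 20) into the plane: -47 + (-60)t = -17, so t = -1/2.
Intersection: (4, 8, 15) + (-1/2)·(-4, 16, 20) = (6, 0, 5).

(6, 0, 5)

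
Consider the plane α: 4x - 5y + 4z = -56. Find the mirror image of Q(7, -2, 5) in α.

(-9, 18, -11)

λ = (n·Q − d)/|n|² = (58 − (-56))/57 = 2.
Reflection = Q − 2λn = (7, -2, 5) − 4·(4, -5, 4) = (-9, 18, -11).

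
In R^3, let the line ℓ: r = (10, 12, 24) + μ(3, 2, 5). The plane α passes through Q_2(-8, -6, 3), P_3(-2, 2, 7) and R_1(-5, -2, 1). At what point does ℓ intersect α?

(1, 6, 9)

Q_2P_3 = (6, 8, 4), Q_2R_1 = (3, 4, -2); a normal to α is Q_2P_3 × Q_2R_1 = (-32, 24, 0).
Using Q_2: α has equation -32x + 24y = 112.
Substitute r = (10, 12, 24) + t(3, 2, 5) into the plane: -32 + (-48)t = 112, so t = -3.
Intersection: (10, 12, 24) + (-3)·(3, 2, 5) = (1, 6, 9).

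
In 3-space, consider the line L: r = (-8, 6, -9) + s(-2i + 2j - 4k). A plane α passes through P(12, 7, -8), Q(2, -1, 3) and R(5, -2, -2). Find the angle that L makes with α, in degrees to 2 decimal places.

PQ = (-10, -8, 11), PR = (-7, -9, 6); a normal to α is PQ × PR = (51, -17, 34).
Using P: α has equation 51x - 17y + 34z = 221.
sin θ = |n·v| / (|n||v|) = |-272| / (√4046 · √24) = 0.87287.
θ ≈ 60.79°.

60.79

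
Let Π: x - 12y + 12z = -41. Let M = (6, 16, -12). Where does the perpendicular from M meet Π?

Foot = M − λn with λ = (n·M − d)/|n|² = (-330 − (-41))/289 = -1.
Foot = (6, 16, -12) − (-1)·(1, -12, 12) = (7, 4, 0).

(7, 4, 0)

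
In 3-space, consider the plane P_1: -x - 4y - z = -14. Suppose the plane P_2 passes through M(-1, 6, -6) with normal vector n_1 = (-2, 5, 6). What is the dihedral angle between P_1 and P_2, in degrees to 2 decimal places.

45.44

P_2: n_1·r = n_1·M gives -2x + 5y + 6z = -4.
cos θ = |n₁·n₂| / (|n₁||n₂|) = |-24| / (√18 · √65).
θ = arccos(0.70165) ≈ 45.44°.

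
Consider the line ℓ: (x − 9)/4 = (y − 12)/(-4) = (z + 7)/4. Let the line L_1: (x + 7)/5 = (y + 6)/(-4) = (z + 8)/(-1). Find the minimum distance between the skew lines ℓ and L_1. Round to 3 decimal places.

ℓ has direction (4, -4, 4) through (9, 12, -7).
L_1 has direction (5, -4, -1) through (-7, -6, -8).
Common perpendicular direction n = (4, -4, 4) × (5, -4, -1) = (20, 24, 4).
With w = (-7, -6, -8) − (9, 12, -7) = (-16, -18, -1), w · n = -756.
Distance = |w · n| / |n| = |-756| / √992 ≈ 24.003.

24.003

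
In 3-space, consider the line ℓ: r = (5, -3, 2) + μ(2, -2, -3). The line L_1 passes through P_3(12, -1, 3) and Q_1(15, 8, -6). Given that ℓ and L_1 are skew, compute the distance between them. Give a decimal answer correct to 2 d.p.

6.89

A direction vector for L_1 is Q_1 − P_3 = (3, 9, -9).
Common perpendicular direction n = (2, -2, -3) × (3, 9, -9) = (45, 9, 24).
With w = (12, -1, 3) − (5, -3, 2) = (7, 2, 1), w · n = 357.
Distance = |w · n| / |n| = |357| / √2682 ≈ 6.89.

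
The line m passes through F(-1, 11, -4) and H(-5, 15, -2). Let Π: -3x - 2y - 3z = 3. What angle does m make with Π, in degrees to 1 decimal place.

A direction vector for m is H − F = (-4, 4, 2).
sin θ = |n·v| / (|n||v|) = |-2| / (√22 · √36) = 0.07107.
θ ≈ 4.1°.

4.1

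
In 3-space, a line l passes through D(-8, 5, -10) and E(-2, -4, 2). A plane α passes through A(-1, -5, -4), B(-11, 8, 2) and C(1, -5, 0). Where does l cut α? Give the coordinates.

(-4, -1, -2)

A direction vector for l is E − D = (6, -9, 12).
AB = (-10, 13, 6), AC = (2, 0, 4); a normal to α is AB × AC = (52, 52, -26).
Using A: α has equation 52x + 52y - 26z = -208.
Substitute r = (-8, 5, -10) + t(6, -9, 12) into the plane: 104 + (-468)t = -208, so t = 2/3.
Intersection: (-8, 5, -10) + (2/3)·(6, -9, 12) = (-4, -1, -2).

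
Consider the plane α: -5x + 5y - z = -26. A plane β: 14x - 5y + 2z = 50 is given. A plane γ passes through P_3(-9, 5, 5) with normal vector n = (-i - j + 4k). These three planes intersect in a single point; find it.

γ: n·r = n·P_3 gives -x - y + 4z = 24.
Solving the 3×3 linear system -5x + 5y - z = -26, 14x - 5y + 2z = 50, -x - y + 4z = 24 (e.g. by elimination or Cramer's rule, determinant = -181) gives (2, -2, 6).

(2, -2, 6)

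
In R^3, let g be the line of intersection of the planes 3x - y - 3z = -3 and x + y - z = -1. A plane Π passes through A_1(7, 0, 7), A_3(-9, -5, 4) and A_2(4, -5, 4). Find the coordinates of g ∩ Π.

Direction of g: (3, -1, -3) × (1, 1, -1) = (4, 0, 4).
A point on g: solving the two plane equations with x = 12 gives (12, 0, 13).
A_1A_3 = (-16, -5, -3), A_1A_2 = (-3, -5, -3); a normal to Π is A_1A_3 × A_1A_2 = (0, -39, 65).
Using A_1: Π has equation -39y + 65z = 455.
Substitute r = (12, 0, 13) + t(4, 0, 4) into the plane: 845 + 260t = 455, so t = -3/2.
Intersection: (12, 0, 13) + (-3/2)·(4, 0, 4) = (6, 0, 7).

(6, 0, 7)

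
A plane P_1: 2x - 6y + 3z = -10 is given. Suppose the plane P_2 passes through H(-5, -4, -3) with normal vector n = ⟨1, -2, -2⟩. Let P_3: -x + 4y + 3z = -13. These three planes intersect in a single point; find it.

P_2: n·r = n·H gives x - 2y - 2z = 9.
Solving the 3×3 linear system 2x - 6y + 3z = -10, x - 2y - 2z = 9, -x + 4y + 3z = -13 (e.g. by elimination or Cramer's rule, determinant = 16) gives (1, 0, -4).

(1, 0, -4)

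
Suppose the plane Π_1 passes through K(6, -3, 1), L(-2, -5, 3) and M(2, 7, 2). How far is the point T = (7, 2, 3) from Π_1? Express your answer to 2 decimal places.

KL = (-8, -2, 2), KM = (-4, 10, 1); a normal to Π_1 is KL × KM = (-22, 0, -88).
Using K: Π_1 has equation -22x - 88z = -220.
n·T − d = (-22)·(7) + (0)·(2) + (-88)·(3) − (-220) = -198; |n| = √8228.
Distance = |-198| / √8228 = 198/√8228 ≈ 2.18.

2.18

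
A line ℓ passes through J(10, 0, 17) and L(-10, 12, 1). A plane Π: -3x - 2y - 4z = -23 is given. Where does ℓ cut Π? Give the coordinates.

(-5, 9, 5)

A direction vector for ℓ is L − J = (-20, 12, -16).
Substitute r = (10, 0, 17) + t(-20, 12, -16) into the plane: -98 + 100t = -23, so t = 3/4.
Intersection: (10, 0, 17) + (3/4)·(-20, 12, -16) = (-5, 9, 5).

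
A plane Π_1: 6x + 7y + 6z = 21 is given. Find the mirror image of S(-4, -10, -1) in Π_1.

λ = (n·S − d)/|n|² = (-100 − 21)/121 = -1.
Reflection = S − 2λn = (-4, -10, -1) − (-2)·(6, 7, 6) = (8, 4, 11).

(8, 4, 11)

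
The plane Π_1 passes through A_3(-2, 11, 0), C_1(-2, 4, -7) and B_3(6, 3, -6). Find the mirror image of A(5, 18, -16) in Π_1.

(-1, -6, 8)

A_3C_1 = (0, -7, -7), A_3B_3 = (8, -8, -6); a normal to Π_1 is A_3C_1 × A_3B_3 = (-14, -56, 56).
Using A_3: Π_1 has equation -14x - 56y + 56z = -588.
λ = (n·A − d)/|n|² = (-1974 − (-588))/6468 = -3/14.
Reflection = A − 2λn = (5, 18, -16) − (-3/7)·(-14, -56, 56) = (-1, -6, 8).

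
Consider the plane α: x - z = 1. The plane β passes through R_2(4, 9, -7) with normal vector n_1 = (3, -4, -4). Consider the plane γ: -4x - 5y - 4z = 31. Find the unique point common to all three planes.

β: n_1·r = n_1·R_2 gives 3x - 4y - 4z = 4.
Solving the 3×3 linear system x - z = 1, 3x - 4y - 4z = 4, -4x - 5y - 4z = 31 (e.g. by elimination or Cramer's rule, determinant = 27) gives (-4, 1, -5).

(-4, 1, -5)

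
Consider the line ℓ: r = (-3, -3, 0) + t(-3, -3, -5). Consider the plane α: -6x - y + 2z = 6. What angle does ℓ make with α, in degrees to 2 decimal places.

sin θ = |n·v| / (|n||v|) = |11| / (√41 · √43) = 0.26198.
θ ≈ 15.19°.

15.19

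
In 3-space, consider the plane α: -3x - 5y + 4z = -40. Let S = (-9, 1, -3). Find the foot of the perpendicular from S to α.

Foot = S − λn with λ = (n·S − d)/|n|² = (10 − (-40))/50 = 1.
Foot = (-9, 1, -3) − 1·(-3, -5, 4) = (-6, 6, -7).

(-6, 6, -7)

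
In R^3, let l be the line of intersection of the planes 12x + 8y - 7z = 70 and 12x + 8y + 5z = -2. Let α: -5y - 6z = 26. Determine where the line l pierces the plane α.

Direction of l: (12, 8, -7) × (12, 8, 5) = (96, -144, 0).
A point on l: solving the two plane equations with x = -1 gives (-1, 5, -6).
Substitute r = (-1, 5, -6) + t(96, -144, 0) into the plane: 11 + 720t = 26, so t = 1/48.
Intersection: (-1, 5, -6) + (1/48)·(96, -144, 0) = (1, 2, -6).

(1, 2, -6)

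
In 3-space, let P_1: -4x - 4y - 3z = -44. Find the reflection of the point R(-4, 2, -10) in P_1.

(12, 18, 2)

λ = (n·R − d)/|n|² = (38 − (-44))/41 = 2.
Reflection = R − 2λn = (-4, 2, -10) − 4·(-4, -4, -3) = (12, 18, 2).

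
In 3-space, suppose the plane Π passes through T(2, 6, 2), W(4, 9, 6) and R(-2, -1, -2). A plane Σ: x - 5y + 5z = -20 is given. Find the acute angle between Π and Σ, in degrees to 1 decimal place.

69.0

TW = (2, 3, 4), TR = (-4, -7, -4); a normal to Π is TW × TR = (16, -8, -2).
Using T: Π has equation 16x - 8y - 2z = -20.
cos θ = |n₁·n₂| / (|n₁||n₂|) = |46| / (√324 · √51).
θ = arccos(0.35785) ≈ 69.0°.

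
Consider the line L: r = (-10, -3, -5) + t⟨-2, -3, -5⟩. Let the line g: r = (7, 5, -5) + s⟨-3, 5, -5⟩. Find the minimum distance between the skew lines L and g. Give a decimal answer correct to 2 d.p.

Common perpendicular direction n = (-2, -3, -5) × (-3, 5, -5) = (40, 5, -19).
With w = (7, 5, -5) − (-10, -3, -5) = (17, 8, 0), w · n = 720.
Distance = |w · n| / |n| = |720| / √1986 ≈ 16.16.

16.16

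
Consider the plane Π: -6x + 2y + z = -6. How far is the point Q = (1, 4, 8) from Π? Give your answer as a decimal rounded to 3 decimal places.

n·Q − d = (-6)·(1) + (2)·(4) + (1)·(8) − (-6) = 16; |n| = √41.
Distance = |16| / √41 = 16/√41 ≈ 2.499.

2.499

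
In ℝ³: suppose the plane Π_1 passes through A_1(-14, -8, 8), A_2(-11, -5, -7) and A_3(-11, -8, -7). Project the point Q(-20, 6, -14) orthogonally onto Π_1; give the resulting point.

A_1A_2 = (3, 3, -15), A_1A_3 = (3, 0, -15); a normal to Π_1 is A_1A_2 × A_1A_3 = (-45, 0, -9).
Using A_1: Π_1 has equation -45x - 9z = 558.
Foot = Q − λn with λ = (n·Q − d)/|n|² = (1026 − 558)/2106 = 2/9.
Foot = (-20, 6, -14) − (2/9)·(-45, 0, -9) = (-10, 6, -12).

(-10, 6, -12)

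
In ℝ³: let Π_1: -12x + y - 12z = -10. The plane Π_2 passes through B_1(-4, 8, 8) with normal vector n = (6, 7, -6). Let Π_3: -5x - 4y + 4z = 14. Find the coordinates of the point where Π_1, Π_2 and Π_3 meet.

(-2, 2, 3)

Π_2: n·r = n·B_1 gives 6x + 7y - 6z = -16.
Solving the 3×3 linear system -12x + y - 12z = -10, 6x + 7y - 6z = -16, -5x - 4y + 4z = 14 (e.g. by elimination or Cramer's rule, determinant = -174) gives (-2, 2, 3).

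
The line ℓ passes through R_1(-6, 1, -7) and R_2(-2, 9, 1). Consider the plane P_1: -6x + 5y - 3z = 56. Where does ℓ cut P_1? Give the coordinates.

A direction vector for ℓ is R_2 − R_1 = (4, 8, 8).
Substitute r = (-6, 1, -7) + t(4, 8, 8) into the plane: 62 + (-8)t = 56, so t = 3/4.
Intersection: (-6, 1, -7) + (3/4)·(4, 8, 8) = (-3, 7, -1).

(-3, 7, -1)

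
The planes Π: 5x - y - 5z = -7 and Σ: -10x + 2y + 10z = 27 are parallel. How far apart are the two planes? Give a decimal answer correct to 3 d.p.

Rescale Σ by 1/(-2): 5x - y - 5z = -27/2. Then distance = |-7 − (-27/2)| / √51 ≈ 0.910.

0.910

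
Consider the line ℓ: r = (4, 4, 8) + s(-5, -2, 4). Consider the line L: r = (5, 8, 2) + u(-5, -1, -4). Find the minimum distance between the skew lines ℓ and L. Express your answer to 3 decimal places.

2.806

Common perpendicular direction n = (-5, -2, 4) × (-5, -1, -4) = (12, -40, -5).
With w = (5, 8, 2) − (4, 4, 8) = (1, 4, -6), w · n = -118.
Distance = |w · n| / |n| = |-118| / √1769 ≈ 2.806.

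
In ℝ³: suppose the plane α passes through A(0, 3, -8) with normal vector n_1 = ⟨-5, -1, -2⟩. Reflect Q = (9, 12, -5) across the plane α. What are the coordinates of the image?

α: n_1·r = n_1·A gives -5x - y - 2z = 13.
λ = (n·Q − d)/|n|² = (-47 − 13)/30 = -2.
Reflection = Q − 2λn = (9, 12, -5) − (-4)·(-5, -1, -2) = (-11, 8, -13).

(-11, 8, -13)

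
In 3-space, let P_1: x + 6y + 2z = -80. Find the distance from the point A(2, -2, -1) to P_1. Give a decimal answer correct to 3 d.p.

n·A − d = (1)·(2) + (6)·(-2) + (2)·(-1) − (-80) = 68; |n| = √41.
Distance = |68| / √41 = 68/√41 ≈ 10.620.

10.620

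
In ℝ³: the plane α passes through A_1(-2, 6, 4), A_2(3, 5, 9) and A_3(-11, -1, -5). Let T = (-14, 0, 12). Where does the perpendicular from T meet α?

(-4, 0, 2)

A_1A_2 = (5, -1, 5), A_1A_3 = (-9, -7, -9); a normal to α is A_1A_2 × A_1A_3 = (44, 0, -44).
Using A_1: α has equation 44x - 44z = -264.
Foot = T − λn with λ = (n·T − d)/|n|² = (-1144 − (-264))/3872 = -5/22.
Foot = (-14, 0, 12) − (-5/22)·(44, 0, -44) = (-4, 0, 2).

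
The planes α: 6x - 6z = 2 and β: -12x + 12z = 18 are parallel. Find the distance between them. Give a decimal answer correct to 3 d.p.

1.296

Rescale β by 1/(-2): 6x - 6z = -9. Then distance = |2 − (-9)| / √72 ≈ 1.296.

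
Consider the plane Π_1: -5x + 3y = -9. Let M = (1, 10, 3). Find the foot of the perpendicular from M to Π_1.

Foot = M − λn with λ = (n·M − d)/|n|² = (25 − (-9))/34 = 1.
Foot = (1, 10, 3) − 1·(-5, 3, 0) = (6, 7, 3).

(6, 7, 3)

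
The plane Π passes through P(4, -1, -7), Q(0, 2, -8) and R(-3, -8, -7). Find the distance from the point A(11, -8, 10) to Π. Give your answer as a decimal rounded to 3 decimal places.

14.703

PQ = (-4, 3, -1), PR = (-7, -7, 0); a normal to Π is PQ × PR = (-7, 7, 49).
Using P: Π has equation -7x + 7y + 49z = -378.
n·A − d = (-7)·(11) + (7)·(-8) + (49)·(10) − (-378) = 735; |n| = √2499.
Distance = |735| / √2499 = 735/√2499 ≈ 14.703.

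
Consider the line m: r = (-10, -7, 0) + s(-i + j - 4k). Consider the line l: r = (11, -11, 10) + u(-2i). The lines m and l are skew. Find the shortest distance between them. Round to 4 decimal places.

1.4552

Common perpendicular direction n = (-1, 1, -4) × (-2, 0, 0) = (0, 8, 2).
With w = (11, -11, 10) − (-10, -7, 0) = (21, -4, 10), w · n = -12.
Distance = |w · n| / |n| = |-12| / √68 ≈ 1.4552.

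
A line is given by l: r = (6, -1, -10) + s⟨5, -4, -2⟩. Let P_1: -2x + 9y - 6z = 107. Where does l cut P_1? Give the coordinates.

(-4, 7, -6)

Substitute r = (6, -1, -10) + t(5, -4, -2) into the plane: 39 + (-34)t = 107, so t = -2.
Intersection: (6, -1, -10) + (-2)·(5, -4, -2) = (-4, 7, -6).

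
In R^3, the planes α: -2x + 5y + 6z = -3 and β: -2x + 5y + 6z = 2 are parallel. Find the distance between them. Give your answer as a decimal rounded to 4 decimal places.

Same normal n = (-2, 5, 6) with |n| = √65; distance = |-3 − 2| / |n| = 5/√65 ≈ 0.6202.

0.6202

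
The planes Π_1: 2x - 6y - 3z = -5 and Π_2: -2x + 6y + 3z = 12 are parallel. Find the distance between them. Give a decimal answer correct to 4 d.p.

Rescale Π_2 by 1/(-1): 2x - 6y - 3z = -12. Then distance = |-5 − (-12)| / √49 ≈ 1.0000.

1.0000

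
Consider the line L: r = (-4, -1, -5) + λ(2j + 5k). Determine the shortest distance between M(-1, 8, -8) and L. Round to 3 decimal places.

9.934

Taking (-4, -1, -5) on L with direction v = (0, 2, 5): w = M − (-4, -1, -5) = (3, 9, -3), and w × v = (51, -15, 6).
Distance = |w × v| / |v| = √2862 / √29 ≈ 9.934.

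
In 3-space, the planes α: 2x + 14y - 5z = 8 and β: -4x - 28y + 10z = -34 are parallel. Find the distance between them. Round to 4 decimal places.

Rescale β by 1/(-2): 2x + 14y - 5z = 17. Then distance = |8 − 17| / √225 ≈ 0.6000.

0.6000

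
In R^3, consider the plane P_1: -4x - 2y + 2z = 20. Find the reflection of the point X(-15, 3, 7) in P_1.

(1, 11, -1)

λ = (n·X − d)/|n|² = (68 − 20)/24 = 2.
Reflection = X − 2λn = (-15, 3, 7) − 4·(-4, -2, 2) = (1, 11, -1).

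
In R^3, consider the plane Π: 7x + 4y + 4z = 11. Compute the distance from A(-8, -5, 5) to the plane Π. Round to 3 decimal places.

7.444

n·A − d = (7)·(-8) + (4)·(-5) + (4)·(5) − 11 = -67; |n| = √81.
Distance = |-67| / √81 = 67/√81 ≈ 7.444.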